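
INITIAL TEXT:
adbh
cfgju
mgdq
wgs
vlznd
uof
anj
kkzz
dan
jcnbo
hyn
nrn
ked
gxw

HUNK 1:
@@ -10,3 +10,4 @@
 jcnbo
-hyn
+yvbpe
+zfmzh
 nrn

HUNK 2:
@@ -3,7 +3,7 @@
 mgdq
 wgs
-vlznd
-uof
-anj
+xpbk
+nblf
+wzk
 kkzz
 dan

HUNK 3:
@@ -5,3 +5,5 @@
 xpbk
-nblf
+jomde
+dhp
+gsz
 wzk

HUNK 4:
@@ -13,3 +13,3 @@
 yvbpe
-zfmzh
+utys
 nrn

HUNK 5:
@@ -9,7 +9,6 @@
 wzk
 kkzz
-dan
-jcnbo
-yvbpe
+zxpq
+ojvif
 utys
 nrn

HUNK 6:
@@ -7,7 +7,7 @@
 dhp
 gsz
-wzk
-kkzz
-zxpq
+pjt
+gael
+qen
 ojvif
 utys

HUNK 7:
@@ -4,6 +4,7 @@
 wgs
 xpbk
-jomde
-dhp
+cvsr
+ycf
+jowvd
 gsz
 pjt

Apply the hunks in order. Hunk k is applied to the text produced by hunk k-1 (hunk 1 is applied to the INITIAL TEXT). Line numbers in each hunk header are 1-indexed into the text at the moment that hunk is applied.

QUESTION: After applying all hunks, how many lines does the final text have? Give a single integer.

Hunk 1: at line 10 remove [hyn] add [yvbpe,zfmzh] -> 15 lines: adbh cfgju mgdq wgs vlznd uof anj kkzz dan jcnbo yvbpe zfmzh nrn ked gxw
Hunk 2: at line 3 remove [vlznd,uof,anj] add [xpbk,nblf,wzk] -> 15 lines: adbh cfgju mgdq wgs xpbk nblf wzk kkzz dan jcnbo yvbpe zfmzh nrn ked gxw
Hunk 3: at line 5 remove [nblf] add [jomde,dhp,gsz] -> 17 lines: adbh cfgju mgdq wgs xpbk jomde dhp gsz wzk kkzz dan jcnbo yvbpe zfmzh nrn ked gxw
Hunk 4: at line 13 remove [zfmzh] add [utys] -> 17 lines: adbh cfgju mgdq wgs xpbk jomde dhp gsz wzk kkzz dan jcnbo yvbpe utys nrn ked gxw
Hunk 5: at line 9 remove [dan,jcnbo,yvbpe] add [zxpq,ojvif] -> 16 lines: adbh cfgju mgdq wgs xpbk jomde dhp gsz wzk kkzz zxpq ojvif utys nrn ked gxw
Hunk 6: at line 7 remove [wzk,kkzz,zxpq] add [pjt,gael,qen] -> 16 lines: adbh cfgju mgdq wgs xpbk jomde dhp gsz pjt gael qen ojvif utys nrn ked gxw
Hunk 7: at line 4 remove [jomde,dhp] add [cvsr,ycf,jowvd] -> 17 lines: adbh cfgju mgdq wgs xpbk cvsr ycf jowvd gsz pjt gael qen ojvif utys nrn ked gxw
Final line count: 17

Answer: 17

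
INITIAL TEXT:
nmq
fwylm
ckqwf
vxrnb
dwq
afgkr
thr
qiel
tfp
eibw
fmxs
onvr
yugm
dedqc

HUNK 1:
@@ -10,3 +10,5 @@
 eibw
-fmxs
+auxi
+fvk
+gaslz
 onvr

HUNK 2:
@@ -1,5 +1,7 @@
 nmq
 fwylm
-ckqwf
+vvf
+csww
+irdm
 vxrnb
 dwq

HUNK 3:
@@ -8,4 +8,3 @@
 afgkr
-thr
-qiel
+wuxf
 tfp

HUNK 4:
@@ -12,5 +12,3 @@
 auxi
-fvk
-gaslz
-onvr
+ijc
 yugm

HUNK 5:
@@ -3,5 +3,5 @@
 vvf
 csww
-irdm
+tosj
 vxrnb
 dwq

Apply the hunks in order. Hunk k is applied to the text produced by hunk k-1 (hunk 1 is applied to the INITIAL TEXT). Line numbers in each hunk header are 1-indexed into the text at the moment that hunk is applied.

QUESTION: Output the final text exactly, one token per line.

Hunk 1: at line 10 remove [fmxs] add [auxi,fvk,gaslz] -> 16 lines: nmq fwylm ckqwf vxrnb dwq afgkr thr qiel tfp eibw auxi fvk gaslz onvr yugm dedqc
Hunk 2: at line 1 remove [ckqwf] add [vvf,csww,irdm] -> 18 lines: nmq fwylm vvf csww irdm vxrnb dwq afgkr thr qiel tfp eibw auxi fvk gaslz onvr yugm dedqc
Hunk 3: at line 8 remove [thr,qiel] add [wuxf] -> 17 lines: nmq fwylm vvf csww irdm vxrnb dwq afgkr wuxf tfp eibw auxi fvk gaslz onvr yugm dedqc
Hunk 4: at line 12 remove [fvk,gaslz,onvr] add [ijc] -> 15 lines: nmq fwylm vvf csww irdm vxrnb dwq afgkr wuxf tfp eibw auxi ijc yugm dedqc
Hunk 5: at line 3 remove [irdm] add [tosj] -> 15 lines: nmq fwylm vvf csww tosj vxrnb dwq afgkr wuxf tfp eibw auxi ijc yugm dedqc

Answer: nmq
fwylm
vvf
csww
tosj
vxrnb
dwq
afgkr
wuxf
tfp
eibw
auxi
ijc
yugm
dedqc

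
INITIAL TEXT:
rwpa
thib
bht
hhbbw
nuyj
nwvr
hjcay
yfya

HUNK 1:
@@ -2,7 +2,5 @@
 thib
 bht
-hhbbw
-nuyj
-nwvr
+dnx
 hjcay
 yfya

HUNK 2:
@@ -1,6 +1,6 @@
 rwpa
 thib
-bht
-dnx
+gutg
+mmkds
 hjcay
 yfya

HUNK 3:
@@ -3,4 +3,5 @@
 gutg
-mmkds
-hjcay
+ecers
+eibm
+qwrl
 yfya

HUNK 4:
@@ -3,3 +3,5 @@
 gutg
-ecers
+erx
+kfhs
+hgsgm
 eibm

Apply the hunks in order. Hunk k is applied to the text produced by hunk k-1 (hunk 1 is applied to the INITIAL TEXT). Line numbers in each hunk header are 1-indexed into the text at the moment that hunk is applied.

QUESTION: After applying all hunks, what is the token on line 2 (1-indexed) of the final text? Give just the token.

Answer: thib

Derivation:
Hunk 1: at line 2 remove [hhbbw,nuyj,nwvr] add [dnx] -> 6 lines: rwpa thib bht dnx hjcay yfya
Hunk 2: at line 1 remove [bht,dnx] add [gutg,mmkds] -> 6 lines: rwpa thib gutg mmkds hjcay yfya
Hunk 3: at line 3 remove [mmkds,hjcay] add [ecers,eibm,qwrl] -> 7 lines: rwpa thib gutg ecers eibm qwrl yfya
Hunk 4: at line 3 remove [ecers] add [erx,kfhs,hgsgm] -> 9 lines: rwpa thib gutg erx kfhs hgsgm eibm qwrl yfya
Final line 2: thib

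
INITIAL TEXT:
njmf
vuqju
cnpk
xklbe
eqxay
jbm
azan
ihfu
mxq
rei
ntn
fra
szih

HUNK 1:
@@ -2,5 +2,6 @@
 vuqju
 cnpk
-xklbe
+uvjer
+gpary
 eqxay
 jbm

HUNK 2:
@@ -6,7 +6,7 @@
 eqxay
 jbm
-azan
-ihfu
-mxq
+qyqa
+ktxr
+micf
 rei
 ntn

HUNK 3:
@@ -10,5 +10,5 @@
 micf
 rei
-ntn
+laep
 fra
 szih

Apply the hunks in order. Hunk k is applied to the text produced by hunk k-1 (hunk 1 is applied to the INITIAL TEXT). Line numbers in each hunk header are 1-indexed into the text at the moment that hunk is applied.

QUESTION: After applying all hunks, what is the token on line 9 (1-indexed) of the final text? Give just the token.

Answer: ktxr

Derivation:
Hunk 1: at line 2 remove [xklbe] add [uvjer,gpary] -> 14 lines: njmf vuqju cnpk uvjer gpary eqxay jbm azan ihfu mxq rei ntn fra szih
Hunk 2: at line 6 remove [azan,ihfu,mxq] add [qyqa,ktxr,micf] -> 14 lines: njmf vuqju cnpk uvjer gpary eqxay jbm qyqa ktxr micf rei ntn fra szih
Hunk 3: at line 10 remove [ntn] add [laep] -> 14 lines: njmf vuqju cnpk uvjer gpary eqxay jbm qyqa ktxr micf rei laep fra szih
Final line 9: ktxr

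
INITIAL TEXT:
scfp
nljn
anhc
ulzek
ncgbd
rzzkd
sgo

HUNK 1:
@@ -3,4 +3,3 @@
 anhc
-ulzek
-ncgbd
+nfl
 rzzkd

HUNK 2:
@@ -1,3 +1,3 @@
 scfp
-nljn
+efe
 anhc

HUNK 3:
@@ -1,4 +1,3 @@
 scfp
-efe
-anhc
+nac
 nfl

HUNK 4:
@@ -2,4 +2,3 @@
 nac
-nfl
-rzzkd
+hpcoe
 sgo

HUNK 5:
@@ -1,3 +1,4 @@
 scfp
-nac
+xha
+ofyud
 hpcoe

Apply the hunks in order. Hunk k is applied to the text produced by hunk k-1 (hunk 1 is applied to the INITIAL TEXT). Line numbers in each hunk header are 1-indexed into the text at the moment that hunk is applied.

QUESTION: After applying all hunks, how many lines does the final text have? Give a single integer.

Answer: 5

Derivation:
Hunk 1: at line 3 remove [ulzek,ncgbd] add [nfl] -> 6 lines: scfp nljn anhc nfl rzzkd sgo
Hunk 2: at line 1 remove [nljn] add [efe] -> 6 lines: scfp efe anhc nfl rzzkd sgo
Hunk 3: at line 1 remove [efe,anhc] add [nac] -> 5 lines: scfp nac nfl rzzkd sgo
Hunk 4: at line 2 remove [nfl,rzzkd] add [hpcoe] -> 4 lines: scfp nac hpcoe sgo
Hunk 5: at line 1 remove [nac] add [xha,ofyud] -> 5 lines: scfp xha ofyud hpcoe sgo
Final line count: 5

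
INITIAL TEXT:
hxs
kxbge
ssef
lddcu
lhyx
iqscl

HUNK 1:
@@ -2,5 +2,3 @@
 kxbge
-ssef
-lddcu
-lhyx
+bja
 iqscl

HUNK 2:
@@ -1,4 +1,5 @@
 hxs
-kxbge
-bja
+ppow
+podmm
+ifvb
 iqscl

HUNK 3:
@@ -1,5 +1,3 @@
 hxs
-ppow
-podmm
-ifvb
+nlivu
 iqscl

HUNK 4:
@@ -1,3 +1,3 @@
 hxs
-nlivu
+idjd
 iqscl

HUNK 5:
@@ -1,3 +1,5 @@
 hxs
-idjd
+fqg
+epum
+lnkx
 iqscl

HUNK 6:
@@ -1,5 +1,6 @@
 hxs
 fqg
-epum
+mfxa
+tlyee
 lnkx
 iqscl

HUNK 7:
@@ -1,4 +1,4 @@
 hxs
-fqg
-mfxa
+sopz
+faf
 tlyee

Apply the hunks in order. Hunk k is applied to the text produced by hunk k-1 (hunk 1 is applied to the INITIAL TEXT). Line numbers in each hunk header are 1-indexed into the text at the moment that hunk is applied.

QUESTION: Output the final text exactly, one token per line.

Answer: hxs
sopz
faf
tlyee
lnkx
iqscl

Derivation:
Hunk 1: at line 2 remove [ssef,lddcu,lhyx] add [bja] -> 4 lines: hxs kxbge bja iqscl
Hunk 2: at line 1 remove [kxbge,bja] add [ppow,podmm,ifvb] -> 5 lines: hxs ppow podmm ifvb iqscl
Hunk 3: at line 1 remove [ppow,podmm,ifvb] add [nlivu] -> 3 lines: hxs nlivu iqscl
Hunk 4: at line 1 remove [nlivu] add [idjd] -> 3 lines: hxs idjd iqscl
Hunk 5: at line 1 remove [idjd] add [fqg,epum,lnkx] -> 5 lines: hxs fqg epum lnkx iqscl
Hunk 6: at line 1 remove [epum] add [mfxa,tlyee] -> 6 lines: hxs fqg mfxa tlyee lnkx iqscl
Hunk 7: at line 1 remove [fqg,mfxa] add [sopz,faf] -> 6 lines: hxs sopz faf tlyee lnkx iqscl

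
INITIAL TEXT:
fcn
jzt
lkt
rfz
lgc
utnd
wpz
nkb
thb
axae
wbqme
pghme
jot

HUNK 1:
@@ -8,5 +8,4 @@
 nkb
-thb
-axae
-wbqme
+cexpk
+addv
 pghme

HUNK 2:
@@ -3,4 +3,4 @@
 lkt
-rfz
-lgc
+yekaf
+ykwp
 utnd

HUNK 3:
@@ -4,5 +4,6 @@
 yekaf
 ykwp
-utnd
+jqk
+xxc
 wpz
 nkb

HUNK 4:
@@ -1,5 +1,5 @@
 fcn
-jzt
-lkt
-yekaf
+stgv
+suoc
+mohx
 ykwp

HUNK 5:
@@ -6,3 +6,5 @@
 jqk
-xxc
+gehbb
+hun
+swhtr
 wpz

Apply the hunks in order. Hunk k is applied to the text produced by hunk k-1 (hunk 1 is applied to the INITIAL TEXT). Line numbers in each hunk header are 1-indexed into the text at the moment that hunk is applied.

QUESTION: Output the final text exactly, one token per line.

Answer: fcn
stgv
suoc
mohx
ykwp
jqk
gehbb
hun
swhtr
wpz
nkb
cexpk
addv
pghme
jot

Derivation:
Hunk 1: at line 8 remove [thb,axae,wbqme] add [cexpk,addv] -> 12 lines: fcn jzt lkt rfz lgc utnd wpz nkb cexpk addv pghme jot
Hunk 2: at line 3 remove [rfz,lgc] add [yekaf,ykwp] -> 12 lines: fcn jzt lkt yekaf ykwp utnd wpz nkb cexpk addv pghme jot
Hunk 3: at line 4 remove [utnd] add [jqk,xxc] -> 13 lines: fcn jzt lkt yekaf ykwp jqk xxc wpz nkb cexpk addv pghme jot
Hunk 4: at line 1 remove [jzt,lkt,yekaf] add [stgv,suoc,mohx] -> 13 lines: fcn stgv suoc mohx ykwp jqk xxc wpz nkb cexpk addv pghme jot
Hunk 5: at line 6 remove [xxc] add [gehbb,hun,swhtr] -> 15 lines: fcn stgv suoc mohx ykwp jqk gehbb hun swhtr wpz nkb cexpk addv pghme jot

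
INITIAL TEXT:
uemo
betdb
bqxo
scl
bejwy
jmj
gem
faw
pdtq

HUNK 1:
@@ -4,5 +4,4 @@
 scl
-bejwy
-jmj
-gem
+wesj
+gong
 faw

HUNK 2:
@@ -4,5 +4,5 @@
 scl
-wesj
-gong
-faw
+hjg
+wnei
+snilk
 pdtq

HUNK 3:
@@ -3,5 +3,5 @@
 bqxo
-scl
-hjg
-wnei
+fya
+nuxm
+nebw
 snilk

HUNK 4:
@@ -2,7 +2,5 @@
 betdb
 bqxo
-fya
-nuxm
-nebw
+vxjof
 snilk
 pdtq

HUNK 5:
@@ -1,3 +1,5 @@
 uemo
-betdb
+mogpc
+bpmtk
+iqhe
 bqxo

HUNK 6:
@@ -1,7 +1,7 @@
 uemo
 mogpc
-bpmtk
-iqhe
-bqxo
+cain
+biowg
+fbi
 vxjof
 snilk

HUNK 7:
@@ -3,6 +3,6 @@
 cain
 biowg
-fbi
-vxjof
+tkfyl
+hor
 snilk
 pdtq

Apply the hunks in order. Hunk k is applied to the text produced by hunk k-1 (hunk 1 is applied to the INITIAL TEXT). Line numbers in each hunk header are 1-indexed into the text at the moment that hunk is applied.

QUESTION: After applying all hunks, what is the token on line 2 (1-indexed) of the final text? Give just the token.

Answer: mogpc

Derivation:
Hunk 1: at line 4 remove [bejwy,jmj,gem] add [wesj,gong] -> 8 lines: uemo betdb bqxo scl wesj gong faw pdtq
Hunk 2: at line 4 remove [wesj,gong,faw] add [hjg,wnei,snilk] -> 8 lines: uemo betdb bqxo scl hjg wnei snilk pdtq
Hunk 3: at line 3 remove [scl,hjg,wnei] add [fya,nuxm,nebw] -> 8 lines: uemo betdb bqxo fya nuxm nebw snilk pdtq
Hunk 4: at line 2 remove [fya,nuxm,nebw] add [vxjof] -> 6 lines: uemo betdb bqxo vxjof snilk pdtq
Hunk 5: at line 1 remove [betdb] add [mogpc,bpmtk,iqhe] -> 8 lines: uemo mogpc bpmtk iqhe bqxo vxjof snilk pdtq
Hunk 6: at line 1 remove [bpmtk,iqhe,bqxo] add [cain,biowg,fbi] -> 8 lines: uemo mogpc cain biowg fbi vxjof snilk pdtq
Hunk 7: at line 3 remove [fbi,vxjof] add [tkfyl,hor] -> 8 lines: uemo mogpc cain biowg tkfyl hor snilk pdtq
Final line 2: mogpc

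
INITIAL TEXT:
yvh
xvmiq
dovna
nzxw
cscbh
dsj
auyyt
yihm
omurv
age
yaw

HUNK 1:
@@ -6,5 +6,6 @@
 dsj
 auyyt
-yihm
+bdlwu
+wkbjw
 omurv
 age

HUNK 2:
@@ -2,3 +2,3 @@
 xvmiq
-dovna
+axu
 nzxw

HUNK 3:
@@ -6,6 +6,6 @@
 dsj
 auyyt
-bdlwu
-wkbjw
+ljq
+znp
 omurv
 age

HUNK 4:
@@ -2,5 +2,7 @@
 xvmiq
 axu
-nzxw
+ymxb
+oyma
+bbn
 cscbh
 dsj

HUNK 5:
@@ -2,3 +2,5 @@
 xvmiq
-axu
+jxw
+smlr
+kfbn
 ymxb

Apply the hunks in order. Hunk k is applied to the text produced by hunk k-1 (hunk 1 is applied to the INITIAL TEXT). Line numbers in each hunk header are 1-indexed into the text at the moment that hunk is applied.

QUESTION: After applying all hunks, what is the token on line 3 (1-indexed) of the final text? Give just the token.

Hunk 1: at line 6 remove [yihm] add [bdlwu,wkbjw] -> 12 lines: yvh xvmiq dovna nzxw cscbh dsj auyyt bdlwu wkbjw omurv age yaw
Hunk 2: at line 2 remove [dovna] add [axu] -> 12 lines: yvh xvmiq axu nzxw cscbh dsj auyyt bdlwu wkbjw omurv age yaw
Hunk 3: at line 6 remove [bdlwu,wkbjw] add [ljq,znp] -> 12 lines: yvh xvmiq axu nzxw cscbh dsj auyyt ljq znp omurv age yaw
Hunk 4: at line 2 remove [nzxw] add [ymxb,oyma,bbn] -> 14 lines: yvh xvmiq axu ymxb oyma bbn cscbh dsj auyyt ljq znp omurv age yaw
Hunk 5: at line 2 remove [axu] add [jxw,smlr,kfbn] -> 16 lines: yvh xvmiq jxw smlr kfbn ymxb oyma bbn cscbh dsj auyyt ljq znp omurv age yaw
Final line 3: jxw

Answer: jxw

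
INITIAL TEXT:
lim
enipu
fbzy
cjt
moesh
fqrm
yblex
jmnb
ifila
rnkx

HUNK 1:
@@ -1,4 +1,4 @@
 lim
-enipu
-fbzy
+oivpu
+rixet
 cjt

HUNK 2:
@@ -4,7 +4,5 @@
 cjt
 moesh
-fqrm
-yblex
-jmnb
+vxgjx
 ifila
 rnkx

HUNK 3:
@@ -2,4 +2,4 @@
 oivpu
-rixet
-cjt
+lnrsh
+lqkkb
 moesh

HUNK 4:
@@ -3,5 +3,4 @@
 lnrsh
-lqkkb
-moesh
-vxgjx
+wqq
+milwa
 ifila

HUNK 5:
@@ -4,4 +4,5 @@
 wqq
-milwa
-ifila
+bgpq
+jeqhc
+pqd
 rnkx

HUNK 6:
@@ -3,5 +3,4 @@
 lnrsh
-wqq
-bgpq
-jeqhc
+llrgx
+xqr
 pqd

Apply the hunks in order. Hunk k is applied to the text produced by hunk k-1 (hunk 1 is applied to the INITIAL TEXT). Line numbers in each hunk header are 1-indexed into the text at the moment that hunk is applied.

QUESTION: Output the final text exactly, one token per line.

Answer: lim
oivpu
lnrsh
llrgx
xqr
pqd
rnkx

Derivation:
Hunk 1: at line 1 remove [enipu,fbzy] add [oivpu,rixet] -> 10 lines: lim oivpu rixet cjt moesh fqrm yblex jmnb ifila rnkx
Hunk 2: at line 4 remove [fqrm,yblex,jmnb] add [vxgjx] -> 8 lines: lim oivpu rixet cjt moesh vxgjx ifila rnkx
Hunk 3: at line 2 remove [rixet,cjt] add [lnrsh,lqkkb] -> 8 lines: lim oivpu lnrsh lqkkb moesh vxgjx ifila rnkx
Hunk 4: at line 3 remove [lqkkb,moesh,vxgjx] add [wqq,milwa] -> 7 lines: lim oivpu lnrsh wqq milwa ifila rnkx
Hunk 5: at line 4 remove [milwa,ifila] add [bgpq,jeqhc,pqd] -> 8 lines: lim oivpu lnrsh wqq bgpq jeqhc pqd rnkx
Hunk 6: at line 3 remove [wqq,bgpq,jeqhc] add [llrgx,xqr] -> 7 lines: lim oivpu lnrsh llrgx xqr pqd rnkx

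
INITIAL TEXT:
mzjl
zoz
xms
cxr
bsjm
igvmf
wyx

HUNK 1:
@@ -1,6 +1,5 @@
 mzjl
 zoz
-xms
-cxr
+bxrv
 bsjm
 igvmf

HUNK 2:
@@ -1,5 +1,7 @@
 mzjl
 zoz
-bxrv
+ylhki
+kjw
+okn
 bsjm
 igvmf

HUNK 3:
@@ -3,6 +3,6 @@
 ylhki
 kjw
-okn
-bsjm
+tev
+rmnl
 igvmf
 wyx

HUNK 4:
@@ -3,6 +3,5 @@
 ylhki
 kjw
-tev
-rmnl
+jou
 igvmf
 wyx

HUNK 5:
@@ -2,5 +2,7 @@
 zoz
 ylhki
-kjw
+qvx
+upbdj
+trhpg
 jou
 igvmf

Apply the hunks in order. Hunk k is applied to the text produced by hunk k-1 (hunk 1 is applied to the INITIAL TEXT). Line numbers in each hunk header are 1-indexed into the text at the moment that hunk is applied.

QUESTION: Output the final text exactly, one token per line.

Answer: mzjl
zoz
ylhki
qvx
upbdj
trhpg
jou
igvmf
wyx

Derivation:
Hunk 1: at line 1 remove [xms,cxr] add [bxrv] -> 6 lines: mzjl zoz bxrv bsjm igvmf wyx
Hunk 2: at line 1 remove [bxrv] add [ylhki,kjw,okn] -> 8 lines: mzjl zoz ylhki kjw okn bsjm igvmf wyx
Hunk 3: at line 3 remove [okn,bsjm] add [tev,rmnl] -> 8 lines: mzjl zoz ylhki kjw tev rmnl igvmf wyx
Hunk 4: at line 3 remove [tev,rmnl] add [jou] -> 7 lines: mzjl zoz ylhki kjw jou igvmf wyx
Hunk 5: at line 2 remove [kjw] add [qvx,upbdj,trhpg] -> 9 lines: mzjl zoz ylhki qvx upbdj trhpg jou igvmf wyx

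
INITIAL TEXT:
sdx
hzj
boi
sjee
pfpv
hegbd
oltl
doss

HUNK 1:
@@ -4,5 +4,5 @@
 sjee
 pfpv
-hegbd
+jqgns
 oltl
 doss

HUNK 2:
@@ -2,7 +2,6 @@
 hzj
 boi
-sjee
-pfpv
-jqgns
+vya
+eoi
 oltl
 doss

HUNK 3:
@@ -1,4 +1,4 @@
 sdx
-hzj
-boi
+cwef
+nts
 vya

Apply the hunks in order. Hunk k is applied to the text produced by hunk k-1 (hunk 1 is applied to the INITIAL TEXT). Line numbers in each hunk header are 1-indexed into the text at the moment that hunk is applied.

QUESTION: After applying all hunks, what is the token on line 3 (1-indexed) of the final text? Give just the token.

Answer: nts

Derivation:
Hunk 1: at line 4 remove [hegbd] add [jqgns] -> 8 lines: sdx hzj boi sjee pfpv jqgns oltl doss
Hunk 2: at line 2 remove [sjee,pfpv,jqgns] add [vya,eoi] -> 7 lines: sdx hzj boi vya eoi oltl doss
Hunk 3: at line 1 remove [hzj,boi] add [cwef,nts] -> 7 lines: sdx cwef nts vya eoi oltl doss
Final line 3: nts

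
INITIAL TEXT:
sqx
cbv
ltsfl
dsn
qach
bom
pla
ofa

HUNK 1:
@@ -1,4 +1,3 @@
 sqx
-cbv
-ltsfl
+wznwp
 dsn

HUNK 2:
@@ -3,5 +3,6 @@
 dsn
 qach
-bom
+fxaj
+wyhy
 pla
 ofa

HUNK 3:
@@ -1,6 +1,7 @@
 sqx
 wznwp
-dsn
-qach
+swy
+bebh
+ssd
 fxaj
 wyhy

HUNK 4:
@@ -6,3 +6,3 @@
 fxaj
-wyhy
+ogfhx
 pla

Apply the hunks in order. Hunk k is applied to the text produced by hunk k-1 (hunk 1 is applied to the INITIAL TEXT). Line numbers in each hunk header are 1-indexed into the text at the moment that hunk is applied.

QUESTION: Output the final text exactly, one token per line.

Answer: sqx
wznwp
swy
bebh
ssd
fxaj
ogfhx
pla
ofa

Derivation:
Hunk 1: at line 1 remove [cbv,ltsfl] add [wznwp] -> 7 lines: sqx wznwp dsn qach bom pla ofa
Hunk 2: at line 3 remove [bom] add [fxaj,wyhy] -> 8 lines: sqx wznwp dsn qach fxaj wyhy pla ofa
Hunk 3: at line 1 remove [dsn,qach] add [swy,bebh,ssd] -> 9 lines: sqx wznwp swy bebh ssd fxaj wyhy pla ofa
Hunk 4: at line 6 remove [wyhy] add [ogfhx] -> 9 lines: sqx wznwp swy bebh ssd fxaj ogfhx pla ofa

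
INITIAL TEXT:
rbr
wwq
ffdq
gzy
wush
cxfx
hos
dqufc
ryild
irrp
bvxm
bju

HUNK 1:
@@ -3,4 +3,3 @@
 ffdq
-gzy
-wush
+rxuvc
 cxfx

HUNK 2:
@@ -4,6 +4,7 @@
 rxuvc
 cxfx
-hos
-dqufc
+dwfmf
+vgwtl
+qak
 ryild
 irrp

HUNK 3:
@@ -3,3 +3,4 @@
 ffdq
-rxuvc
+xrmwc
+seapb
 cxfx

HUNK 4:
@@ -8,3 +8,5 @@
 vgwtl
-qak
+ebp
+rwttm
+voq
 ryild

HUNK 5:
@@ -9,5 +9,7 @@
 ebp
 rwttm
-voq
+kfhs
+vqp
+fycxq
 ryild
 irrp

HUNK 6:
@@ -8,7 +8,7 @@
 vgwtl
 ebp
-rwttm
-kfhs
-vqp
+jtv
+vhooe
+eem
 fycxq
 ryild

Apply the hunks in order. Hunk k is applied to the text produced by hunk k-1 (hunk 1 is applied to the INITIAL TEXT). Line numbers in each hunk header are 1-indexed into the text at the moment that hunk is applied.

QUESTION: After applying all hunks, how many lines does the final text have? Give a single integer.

Hunk 1: at line 3 remove [gzy,wush] add [rxuvc] -> 11 lines: rbr wwq ffdq rxuvc cxfx hos dqufc ryild irrp bvxm bju
Hunk 2: at line 4 remove [hos,dqufc] add [dwfmf,vgwtl,qak] -> 12 lines: rbr wwq ffdq rxuvc cxfx dwfmf vgwtl qak ryild irrp bvxm bju
Hunk 3: at line 3 remove [rxuvc] add [xrmwc,seapb] -> 13 lines: rbr wwq ffdq xrmwc seapb cxfx dwfmf vgwtl qak ryild irrp bvxm bju
Hunk 4: at line 8 remove [qak] add [ebp,rwttm,voq] -> 15 lines: rbr wwq ffdq xrmwc seapb cxfx dwfmf vgwtl ebp rwttm voq ryild irrp bvxm bju
Hunk 5: at line 9 remove [voq] add [kfhs,vqp,fycxq] -> 17 lines: rbr wwq ffdq xrmwc seapb cxfx dwfmf vgwtl ebp rwttm kfhs vqp fycxq ryild irrp bvxm bju
Hunk 6: at line 8 remove [rwttm,kfhs,vqp] add [jtv,vhooe,eem] -> 17 lines: rbr wwq ffdq xrmwc seapb cxfx dwfmf vgwtl ebp jtv vhooe eem fycxq ryild irrp bvxm bju
Final line count: 17

Answer: 17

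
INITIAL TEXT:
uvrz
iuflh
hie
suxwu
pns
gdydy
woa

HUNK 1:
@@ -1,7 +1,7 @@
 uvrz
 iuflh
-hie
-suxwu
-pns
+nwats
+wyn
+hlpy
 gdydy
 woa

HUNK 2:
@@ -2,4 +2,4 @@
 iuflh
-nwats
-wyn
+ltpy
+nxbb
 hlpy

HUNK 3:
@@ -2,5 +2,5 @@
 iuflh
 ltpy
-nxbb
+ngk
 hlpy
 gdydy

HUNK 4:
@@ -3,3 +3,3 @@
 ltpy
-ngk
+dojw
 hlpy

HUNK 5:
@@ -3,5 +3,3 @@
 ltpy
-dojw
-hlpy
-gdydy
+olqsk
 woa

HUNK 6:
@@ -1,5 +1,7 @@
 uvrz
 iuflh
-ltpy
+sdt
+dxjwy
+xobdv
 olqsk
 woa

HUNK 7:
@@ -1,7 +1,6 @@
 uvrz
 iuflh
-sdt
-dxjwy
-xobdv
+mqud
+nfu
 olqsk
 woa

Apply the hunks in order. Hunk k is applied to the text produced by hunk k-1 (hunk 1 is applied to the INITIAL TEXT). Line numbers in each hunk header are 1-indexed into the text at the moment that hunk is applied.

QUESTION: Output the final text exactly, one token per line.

Answer: uvrz
iuflh
mqud
nfu
olqsk
woa

Derivation:
Hunk 1: at line 1 remove [hie,suxwu,pns] add [nwats,wyn,hlpy] -> 7 lines: uvrz iuflh nwats wyn hlpy gdydy woa
Hunk 2: at line 2 remove [nwats,wyn] add [ltpy,nxbb] -> 7 lines: uvrz iuflh ltpy nxbb hlpy gdydy woa
Hunk 3: at line 2 remove [nxbb] add [ngk] -> 7 lines: uvrz iuflh ltpy ngk hlpy gdydy woa
Hunk 4: at line 3 remove [ngk] add [dojw] -> 7 lines: uvrz iuflh ltpy dojw hlpy gdydy woa
Hunk 5: at line 3 remove [dojw,hlpy,gdydy] add [olqsk] -> 5 lines: uvrz iuflh ltpy olqsk woa
Hunk 6: at line 1 remove [ltpy] add [sdt,dxjwy,xobdv] -> 7 lines: uvrz iuflh sdt dxjwy xobdv olqsk woa
Hunk 7: at line 1 remove [sdt,dxjwy,xobdv] add [mqud,nfu] -> 6 lines: uvrz iuflh mqud nfu olqsk woa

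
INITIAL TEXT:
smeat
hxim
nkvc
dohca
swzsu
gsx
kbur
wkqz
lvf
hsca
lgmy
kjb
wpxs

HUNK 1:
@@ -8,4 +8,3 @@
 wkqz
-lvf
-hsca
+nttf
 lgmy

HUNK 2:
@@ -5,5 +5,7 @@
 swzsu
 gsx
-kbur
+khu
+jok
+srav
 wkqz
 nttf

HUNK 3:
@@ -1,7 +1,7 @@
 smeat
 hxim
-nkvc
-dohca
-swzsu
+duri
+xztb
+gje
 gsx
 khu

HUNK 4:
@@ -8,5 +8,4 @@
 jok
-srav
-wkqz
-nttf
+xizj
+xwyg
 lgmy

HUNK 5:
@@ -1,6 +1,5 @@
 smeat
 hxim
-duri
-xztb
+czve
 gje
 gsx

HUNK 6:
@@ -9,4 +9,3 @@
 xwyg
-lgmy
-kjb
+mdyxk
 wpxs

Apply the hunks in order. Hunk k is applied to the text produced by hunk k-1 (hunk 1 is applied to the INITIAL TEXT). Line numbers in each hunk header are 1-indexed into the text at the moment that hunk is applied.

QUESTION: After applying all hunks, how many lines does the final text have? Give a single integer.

Hunk 1: at line 8 remove [lvf,hsca] add [nttf] -> 12 lines: smeat hxim nkvc dohca swzsu gsx kbur wkqz nttf lgmy kjb wpxs
Hunk 2: at line 5 remove [kbur] add [khu,jok,srav] -> 14 lines: smeat hxim nkvc dohca swzsu gsx khu jok srav wkqz nttf lgmy kjb wpxs
Hunk 3: at line 1 remove [nkvc,dohca,swzsu] add [duri,xztb,gje] -> 14 lines: smeat hxim duri xztb gje gsx khu jok srav wkqz nttf lgmy kjb wpxs
Hunk 4: at line 8 remove [srav,wkqz,nttf] add [xizj,xwyg] -> 13 lines: smeat hxim duri xztb gje gsx khu jok xizj xwyg lgmy kjb wpxs
Hunk 5: at line 1 remove [duri,xztb] add [czve] -> 12 lines: smeat hxim czve gje gsx khu jok xizj xwyg lgmy kjb wpxs
Hunk 6: at line 9 remove [lgmy,kjb] add [mdyxk] -> 11 lines: smeat hxim czve gje gsx khu jok xizj xwyg mdyxk wpxs
Final line count: 11

Answer: 11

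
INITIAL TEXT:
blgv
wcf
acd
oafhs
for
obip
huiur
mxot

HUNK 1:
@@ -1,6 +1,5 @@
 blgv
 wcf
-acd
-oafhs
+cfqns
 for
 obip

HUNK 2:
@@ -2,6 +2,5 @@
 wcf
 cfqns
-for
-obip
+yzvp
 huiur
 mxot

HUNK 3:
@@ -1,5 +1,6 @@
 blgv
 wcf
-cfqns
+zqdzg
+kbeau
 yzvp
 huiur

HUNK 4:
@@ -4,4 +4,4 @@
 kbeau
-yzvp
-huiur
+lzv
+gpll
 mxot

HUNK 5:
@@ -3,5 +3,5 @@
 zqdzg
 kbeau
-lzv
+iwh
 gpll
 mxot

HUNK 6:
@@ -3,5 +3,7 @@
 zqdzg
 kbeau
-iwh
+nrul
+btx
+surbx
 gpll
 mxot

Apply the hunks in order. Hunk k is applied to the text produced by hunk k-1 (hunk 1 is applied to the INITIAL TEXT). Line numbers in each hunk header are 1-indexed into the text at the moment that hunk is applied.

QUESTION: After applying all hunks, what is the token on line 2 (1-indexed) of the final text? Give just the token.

Hunk 1: at line 1 remove [acd,oafhs] add [cfqns] -> 7 lines: blgv wcf cfqns for obip huiur mxot
Hunk 2: at line 2 remove [for,obip] add [yzvp] -> 6 lines: blgv wcf cfqns yzvp huiur mxot
Hunk 3: at line 1 remove [cfqns] add [zqdzg,kbeau] -> 7 lines: blgv wcf zqdzg kbeau yzvp huiur mxot
Hunk 4: at line 4 remove [yzvp,huiur] add [lzv,gpll] -> 7 lines: blgv wcf zqdzg kbeau lzv gpll mxot
Hunk 5: at line 3 remove [lzv] add [iwh] -> 7 lines: blgv wcf zqdzg kbeau iwh gpll mxot
Hunk 6: at line 3 remove [iwh] add [nrul,btx,surbx] -> 9 lines: blgv wcf zqdzg kbeau nrul btx surbx gpll mxot
Final line 2: wcf

Answer: wcf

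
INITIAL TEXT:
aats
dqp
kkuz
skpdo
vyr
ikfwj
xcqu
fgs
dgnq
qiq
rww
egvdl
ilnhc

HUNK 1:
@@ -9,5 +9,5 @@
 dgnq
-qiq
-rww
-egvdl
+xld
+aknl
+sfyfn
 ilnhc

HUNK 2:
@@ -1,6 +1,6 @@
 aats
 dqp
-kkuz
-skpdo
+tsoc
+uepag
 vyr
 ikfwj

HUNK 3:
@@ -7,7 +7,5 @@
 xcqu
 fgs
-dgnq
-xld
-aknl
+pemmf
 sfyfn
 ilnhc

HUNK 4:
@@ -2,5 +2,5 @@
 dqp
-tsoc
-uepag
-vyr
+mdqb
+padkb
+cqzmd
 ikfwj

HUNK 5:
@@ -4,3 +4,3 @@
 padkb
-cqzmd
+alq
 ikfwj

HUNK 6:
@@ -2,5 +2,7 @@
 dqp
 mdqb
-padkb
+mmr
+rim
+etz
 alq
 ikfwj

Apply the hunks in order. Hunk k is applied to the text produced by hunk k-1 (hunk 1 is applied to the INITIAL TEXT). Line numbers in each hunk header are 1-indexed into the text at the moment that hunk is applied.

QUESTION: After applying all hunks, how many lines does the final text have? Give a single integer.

Answer: 13

Derivation:
Hunk 1: at line 9 remove [qiq,rww,egvdl] add [xld,aknl,sfyfn] -> 13 lines: aats dqp kkuz skpdo vyr ikfwj xcqu fgs dgnq xld aknl sfyfn ilnhc
Hunk 2: at line 1 remove [kkuz,skpdo] add [tsoc,uepag] -> 13 lines: aats dqp tsoc uepag vyr ikfwj xcqu fgs dgnq xld aknl sfyfn ilnhc
Hunk 3: at line 7 remove [dgnq,xld,aknl] add [pemmf] -> 11 lines: aats dqp tsoc uepag vyr ikfwj xcqu fgs pemmf sfyfn ilnhc
Hunk 4: at line 2 remove [tsoc,uepag,vyr] add [mdqb,padkb,cqzmd] -> 11 lines: aats dqp mdqb padkb cqzmd ikfwj xcqu fgs pemmf sfyfn ilnhc
Hunk 5: at line 4 remove [cqzmd] add [alq] -> 11 lines: aats dqp mdqb padkb alq ikfwj xcqu fgs pemmf sfyfn ilnhc
Hunk 6: at line 2 remove [padkb] add [mmr,rim,etz] -> 13 lines: aats dqp mdqb mmr rim etz alq ikfwj xcqu fgs pemmf sfyfn ilnhc
Final line count: 13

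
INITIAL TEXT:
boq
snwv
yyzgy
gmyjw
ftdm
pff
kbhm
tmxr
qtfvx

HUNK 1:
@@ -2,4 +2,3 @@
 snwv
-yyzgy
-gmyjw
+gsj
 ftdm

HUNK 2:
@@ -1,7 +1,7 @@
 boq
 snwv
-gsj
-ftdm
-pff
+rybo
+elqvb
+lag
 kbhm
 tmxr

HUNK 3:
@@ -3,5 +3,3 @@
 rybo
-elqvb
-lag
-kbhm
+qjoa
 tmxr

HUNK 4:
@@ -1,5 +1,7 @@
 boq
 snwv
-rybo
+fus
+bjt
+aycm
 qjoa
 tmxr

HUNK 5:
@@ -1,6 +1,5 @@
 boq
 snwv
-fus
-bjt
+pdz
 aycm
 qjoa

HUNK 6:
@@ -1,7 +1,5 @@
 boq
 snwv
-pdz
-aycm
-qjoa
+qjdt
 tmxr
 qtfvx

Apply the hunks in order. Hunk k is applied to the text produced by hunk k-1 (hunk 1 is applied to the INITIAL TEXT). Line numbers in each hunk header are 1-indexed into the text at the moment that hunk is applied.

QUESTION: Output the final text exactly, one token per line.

Answer: boq
snwv
qjdt
tmxr
qtfvx

Derivation:
Hunk 1: at line 2 remove [yyzgy,gmyjw] add [gsj] -> 8 lines: boq snwv gsj ftdm pff kbhm tmxr qtfvx
Hunk 2: at line 1 remove [gsj,ftdm,pff] add [rybo,elqvb,lag] -> 8 lines: boq snwv rybo elqvb lag kbhm tmxr qtfvx
Hunk 3: at line 3 remove [elqvb,lag,kbhm] add [qjoa] -> 6 lines: boq snwv rybo qjoa tmxr qtfvx
Hunk 4: at line 1 remove [rybo] add [fus,bjt,aycm] -> 8 lines: boq snwv fus bjt aycm qjoa tmxr qtfvx
Hunk 5: at line 1 remove [fus,bjt] add [pdz] -> 7 lines: boq snwv pdz aycm qjoa tmxr qtfvx
Hunk 6: at line 1 remove [pdz,aycm,qjoa] add [qjdt] -> 5 lines: boq snwv qjdt tmxr qtfvx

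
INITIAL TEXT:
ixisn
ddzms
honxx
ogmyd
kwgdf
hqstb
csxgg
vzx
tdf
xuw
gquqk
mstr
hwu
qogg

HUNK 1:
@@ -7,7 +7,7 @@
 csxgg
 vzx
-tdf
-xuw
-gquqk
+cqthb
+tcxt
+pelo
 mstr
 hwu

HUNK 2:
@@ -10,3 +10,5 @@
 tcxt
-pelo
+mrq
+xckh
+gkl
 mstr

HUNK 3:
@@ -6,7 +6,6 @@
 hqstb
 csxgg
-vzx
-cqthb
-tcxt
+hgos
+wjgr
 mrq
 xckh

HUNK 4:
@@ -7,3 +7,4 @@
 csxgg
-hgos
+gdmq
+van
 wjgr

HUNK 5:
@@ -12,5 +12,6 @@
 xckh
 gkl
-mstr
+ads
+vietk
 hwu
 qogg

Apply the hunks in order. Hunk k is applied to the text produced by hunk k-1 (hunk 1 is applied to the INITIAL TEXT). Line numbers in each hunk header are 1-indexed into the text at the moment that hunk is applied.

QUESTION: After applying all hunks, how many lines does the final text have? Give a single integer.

Hunk 1: at line 7 remove [tdf,xuw,gquqk] add [cqthb,tcxt,pelo] -> 14 lines: ixisn ddzms honxx ogmyd kwgdf hqstb csxgg vzx cqthb tcxt pelo mstr hwu qogg
Hunk 2: at line 10 remove [pelo] add [mrq,xckh,gkl] -> 16 lines: ixisn ddzms honxx ogmyd kwgdf hqstb csxgg vzx cqthb tcxt mrq xckh gkl mstr hwu qogg
Hunk 3: at line 6 remove [vzx,cqthb,tcxt] add [hgos,wjgr] -> 15 lines: ixisn ddzms honxx ogmyd kwgdf hqstb csxgg hgos wjgr mrq xckh gkl mstr hwu qogg
Hunk 4: at line 7 remove [hgos] add [gdmq,van] -> 16 lines: ixisn ddzms honxx ogmyd kwgdf hqstb csxgg gdmq van wjgr mrq xckh gkl mstr hwu qogg
Hunk 5: at line 12 remove [mstr] add [ads,vietk] -> 17 lines: ixisn ddzms honxx ogmyd kwgdf hqstb csxgg gdmq van wjgr mrq xckh gkl ads vietk hwu qogg
Final line count: 17

Answer: 17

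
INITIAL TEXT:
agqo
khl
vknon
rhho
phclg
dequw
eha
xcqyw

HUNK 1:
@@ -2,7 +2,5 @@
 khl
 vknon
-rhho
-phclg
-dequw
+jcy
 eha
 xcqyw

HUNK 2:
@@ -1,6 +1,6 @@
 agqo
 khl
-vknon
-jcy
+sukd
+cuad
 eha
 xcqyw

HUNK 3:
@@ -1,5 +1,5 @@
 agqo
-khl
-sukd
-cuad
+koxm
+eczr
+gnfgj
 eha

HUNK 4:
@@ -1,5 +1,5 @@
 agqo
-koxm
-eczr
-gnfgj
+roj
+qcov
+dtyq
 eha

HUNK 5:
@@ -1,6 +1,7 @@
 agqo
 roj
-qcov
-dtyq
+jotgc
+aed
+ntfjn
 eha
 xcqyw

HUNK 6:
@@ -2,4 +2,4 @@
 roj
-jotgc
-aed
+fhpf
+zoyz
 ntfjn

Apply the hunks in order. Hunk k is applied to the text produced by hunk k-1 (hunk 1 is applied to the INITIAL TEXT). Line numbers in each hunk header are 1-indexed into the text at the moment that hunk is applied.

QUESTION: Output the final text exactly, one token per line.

Hunk 1: at line 2 remove [rhho,phclg,dequw] add [jcy] -> 6 lines: agqo khl vknon jcy eha xcqyw
Hunk 2: at line 1 remove [vknon,jcy] add [sukd,cuad] -> 6 lines: agqo khl sukd cuad eha xcqyw
Hunk 3: at line 1 remove [khl,sukd,cuad] add [koxm,eczr,gnfgj] -> 6 lines: agqo koxm eczr gnfgj eha xcqyw
Hunk 4: at line 1 remove [koxm,eczr,gnfgj] add [roj,qcov,dtyq] -> 6 lines: agqo roj qcov dtyq eha xcqyw
Hunk 5: at line 1 remove [qcov,dtyq] add [jotgc,aed,ntfjn] -> 7 lines: agqo roj jotgc aed ntfjn eha xcqyw
Hunk 6: at line 2 remove [jotgc,aed] add [fhpf,zoyz] -> 7 lines: agqo roj fhpf zoyz ntfjn eha xcqyw

Answer: agqo
roj
fhpf
zoyz
ntfjn
eha
xcqyw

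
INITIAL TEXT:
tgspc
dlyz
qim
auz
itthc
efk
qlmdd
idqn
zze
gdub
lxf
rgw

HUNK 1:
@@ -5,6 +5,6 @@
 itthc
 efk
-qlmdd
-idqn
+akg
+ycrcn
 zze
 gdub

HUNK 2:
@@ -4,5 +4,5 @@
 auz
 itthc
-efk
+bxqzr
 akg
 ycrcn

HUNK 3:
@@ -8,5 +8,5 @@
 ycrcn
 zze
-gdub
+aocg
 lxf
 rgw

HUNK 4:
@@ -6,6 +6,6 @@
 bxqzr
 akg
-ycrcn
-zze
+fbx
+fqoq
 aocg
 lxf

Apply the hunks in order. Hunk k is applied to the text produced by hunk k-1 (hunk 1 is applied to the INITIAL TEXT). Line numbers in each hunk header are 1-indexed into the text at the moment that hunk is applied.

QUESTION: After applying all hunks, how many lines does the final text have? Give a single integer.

Hunk 1: at line 5 remove [qlmdd,idqn] add [akg,ycrcn] -> 12 lines: tgspc dlyz qim auz itthc efk akg ycrcn zze gdub lxf rgw
Hunk 2: at line 4 remove [efk] add [bxqzr] -> 12 lines: tgspc dlyz qim auz itthc bxqzr akg ycrcn zze gdub lxf rgw
Hunk 3: at line 8 remove [gdub] add [aocg] -> 12 lines: tgspc dlyz qim auz itthc bxqzr akg ycrcn zze aocg lxf rgw
Hunk 4: at line 6 remove [ycrcn,zze] add [fbx,fqoq] -> 12 lines: tgspc dlyz qim auz itthc bxqzr akg fbx fqoq aocg lxf rgw
Final line count: 12

Answer: 12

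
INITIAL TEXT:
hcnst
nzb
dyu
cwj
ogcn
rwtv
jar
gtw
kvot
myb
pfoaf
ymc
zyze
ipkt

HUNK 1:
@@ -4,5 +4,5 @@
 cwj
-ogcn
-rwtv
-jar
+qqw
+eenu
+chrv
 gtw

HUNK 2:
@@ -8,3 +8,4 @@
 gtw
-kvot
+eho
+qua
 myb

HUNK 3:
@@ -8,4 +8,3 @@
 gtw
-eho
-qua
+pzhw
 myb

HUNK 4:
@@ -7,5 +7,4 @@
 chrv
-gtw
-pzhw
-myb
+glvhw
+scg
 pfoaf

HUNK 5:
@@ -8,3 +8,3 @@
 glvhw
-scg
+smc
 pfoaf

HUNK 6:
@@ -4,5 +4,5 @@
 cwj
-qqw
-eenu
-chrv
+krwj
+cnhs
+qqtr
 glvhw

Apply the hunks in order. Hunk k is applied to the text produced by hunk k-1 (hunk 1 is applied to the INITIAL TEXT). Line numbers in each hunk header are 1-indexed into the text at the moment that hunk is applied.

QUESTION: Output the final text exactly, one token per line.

Hunk 1: at line 4 remove [ogcn,rwtv,jar] add [qqw,eenu,chrv] -> 14 lines: hcnst nzb dyu cwj qqw eenu chrv gtw kvot myb pfoaf ymc zyze ipkt
Hunk 2: at line 8 remove [kvot] add [eho,qua] -> 15 lines: hcnst nzb dyu cwj qqw eenu chrv gtw eho qua myb pfoaf ymc zyze ipkt
Hunk 3: at line 8 remove [eho,qua] add [pzhw] -> 14 lines: hcnst nzb dyu cwj qqw eenu chrv gtw pzhw myb pfoaf ymc zyze ipkt
Hunk 4: at line 7 remove [gtw,pzhw,myb] add [glvhw,scg] -> 13 lines: hcnst nzb dyu cwj qqw eenu chrv glvhw scg pfoaf ymc zyze ipkt
Hunk 5: at line 8 remove [scg] add [smc] -> 13 lines: hcnst nzb dyu cwj qqw eenu chrv glvhw smc pfoaf ymc zyze ipkt
Hunk 6: at line 4 remove [qqw,eenu,chrv] add [krwj,cnhs,qqtr] -> 13 lines: hcnst nzb dyu cwj krwj cnhs qqtr glvhw smc pfoaf ymc zyze ipkt

Answer: hcnst
nzb
dyu
cwj
krwj
cnhs
qqtr
glvhw
smc
pfoaf
ymc
zyze
ipkt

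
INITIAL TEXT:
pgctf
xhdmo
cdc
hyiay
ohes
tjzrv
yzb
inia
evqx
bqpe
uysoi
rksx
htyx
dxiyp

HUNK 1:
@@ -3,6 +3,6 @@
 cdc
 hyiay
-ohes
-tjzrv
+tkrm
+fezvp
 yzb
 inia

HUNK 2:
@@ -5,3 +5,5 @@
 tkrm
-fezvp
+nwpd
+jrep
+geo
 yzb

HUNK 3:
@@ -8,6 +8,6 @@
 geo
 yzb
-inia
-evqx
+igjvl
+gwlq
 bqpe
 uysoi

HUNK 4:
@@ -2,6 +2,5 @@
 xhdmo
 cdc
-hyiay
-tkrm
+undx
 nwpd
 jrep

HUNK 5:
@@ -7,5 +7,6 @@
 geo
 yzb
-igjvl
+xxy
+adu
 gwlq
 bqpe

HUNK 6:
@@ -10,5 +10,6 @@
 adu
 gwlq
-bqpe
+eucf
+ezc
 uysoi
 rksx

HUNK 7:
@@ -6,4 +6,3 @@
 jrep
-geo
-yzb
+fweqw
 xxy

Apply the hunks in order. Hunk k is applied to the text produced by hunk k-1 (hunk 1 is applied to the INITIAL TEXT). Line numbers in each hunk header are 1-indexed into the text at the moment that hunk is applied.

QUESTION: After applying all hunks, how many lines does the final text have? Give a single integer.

Answer: 16

Derivation:
Hunk 1: at line 3 remove [ohes,tjzrv] add [tkrm,fezvp] -> 14 lines: pgctf xhdmo cdc hyiay tkrm fezvp yzb inia evqx bqpe uysoi rksx htyx dxiyp
Hunk 2: at line 5 remove [fezvp] add [nwpd,jrep,geo] -> 16 lines: pgctf xhdmo cdc hyiay tkrm nwpd jrep geo yzb inia evqx bqpe uysoi rksx htyx dxiyp
Hunk 3: at line 8 remove [inia,evqx] add [igjvl,gwlq] -> 16 lines: pgctf xhdmo cdc hyiay tkrm nwpd jrep geo yzb igjvl gwlq bqpe uysoi rksx htyx dxiyp
Hunk 4: at line 2 remove [hyiay,tkrm] add [undx] -> 15 lines: pgctf xhdmo cdc undx nwpd jrep geo yzb igjvl gwlq bqpe uysoi rksx htyx dxiyp
Hunk 5: at line 7 remove [igjvl] add [xxy,adu] -> 16 lines: pgctf xhdmo cdc undx nwpd jrep geo yzb xxy adu gwlq bqpe uysoi rksx htyx dxiyp
Hunk 6: at line 10 remove [bqpe] add [eucf,ezc] -> 17 lines: pgctf xhdmo cdc undx nwpd jrep geo yzb xxy adu gwlq eucf ezc uysoi rksx htyx dxiyp
Hunk 7: at line 6 remove [geo,yzb] add [fweqw] -> 16 lines: pgctf xhdmo cdc undx nwpd jrep fweqw xxy adu gwlq eucf ezc uysoi rksx htyx dxiyp
Final line count: 16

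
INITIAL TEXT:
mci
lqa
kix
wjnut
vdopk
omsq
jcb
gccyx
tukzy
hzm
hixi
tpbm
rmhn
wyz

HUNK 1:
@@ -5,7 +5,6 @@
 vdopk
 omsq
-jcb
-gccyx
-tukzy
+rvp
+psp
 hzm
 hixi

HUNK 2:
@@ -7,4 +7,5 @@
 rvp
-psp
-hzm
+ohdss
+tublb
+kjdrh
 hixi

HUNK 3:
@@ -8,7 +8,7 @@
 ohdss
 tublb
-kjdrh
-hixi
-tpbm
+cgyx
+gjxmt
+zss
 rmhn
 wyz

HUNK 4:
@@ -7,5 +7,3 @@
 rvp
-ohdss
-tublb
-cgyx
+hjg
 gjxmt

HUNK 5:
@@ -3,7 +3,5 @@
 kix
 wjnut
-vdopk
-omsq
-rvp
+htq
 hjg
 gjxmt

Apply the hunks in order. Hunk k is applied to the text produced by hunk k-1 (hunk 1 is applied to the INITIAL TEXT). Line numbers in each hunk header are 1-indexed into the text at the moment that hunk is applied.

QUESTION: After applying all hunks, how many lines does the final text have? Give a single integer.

Answer: 10

Derivation:
Hunk 1: at line 5 remove [jcb,gccyx,tukzy] add [rvp,psp] -> 13 lines: mci lqa kix wjnut vdopk omsq rvp psp hzm hixi tpbm rmhn wyz
Hunk 2: at line 7 remove [psp,hzm] add [ohdss,tublb,kjdrh] -> 14 lines: mci lqa kix wjnut vdopk omsq rvp ohdss tublb kjdrh hixi tpbm rmhn wyz
Hunk 3: at line 8 remove [kjdrh,hixi,tpbm] add [cgyx,gjxmt,zss] -> 14 lines: mci lqa kix wjnut vdopk omsq rvp ohdss tublb cgyx gjxmt zss rmhn wyz
Hunk 4: at line 7 remove [ohdss,tublb,cgyx] add [hjg] -> 12 lines: mci lqa kix wjnut vdopk omsq rvp hjg gjxmt zss rmhn wyz
Hunk 5: at line 3 remove [vdopk,omsq,rvp] add [htq] -> 10 lines: mci lqa kix wjnut htq hjg gjxmt zss rmhn wyz
Final line count: 10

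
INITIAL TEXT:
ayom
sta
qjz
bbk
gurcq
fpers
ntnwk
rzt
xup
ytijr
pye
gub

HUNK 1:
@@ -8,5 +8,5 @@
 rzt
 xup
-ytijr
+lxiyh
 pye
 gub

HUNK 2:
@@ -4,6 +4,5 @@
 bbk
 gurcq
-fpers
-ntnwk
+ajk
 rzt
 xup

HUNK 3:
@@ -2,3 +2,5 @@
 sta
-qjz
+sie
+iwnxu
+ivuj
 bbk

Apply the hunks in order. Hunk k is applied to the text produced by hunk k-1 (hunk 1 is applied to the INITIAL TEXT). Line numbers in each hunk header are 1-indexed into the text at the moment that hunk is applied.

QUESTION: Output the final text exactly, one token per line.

Hunk 1: at line 8 remove [ytijr] add [lxiyh] -> 12 lines: ayom sta qjz bbk gurcq fpers ntnwk rzt xup lxiyh pye gub
Hunk 2: at line 4 remove [fpers,ntnwk] add [ajk] -> 11 lines: ayom sta qjz bbk gurcq ajk rzt xup lxiyh pye gub
Hunk 3: at line 2 remove [qjz] add [sie,iwnxu,ivuj] -> 13 lines: ayom sta sie iwnxu ivuj bbk gurcq ajk rzt xup lxiyh pye gub

Answer: ayom
sta
sie
iwnxu
ivuj
bbk
gurcq
ajk
rzt
xup
lxiyh
pye
gub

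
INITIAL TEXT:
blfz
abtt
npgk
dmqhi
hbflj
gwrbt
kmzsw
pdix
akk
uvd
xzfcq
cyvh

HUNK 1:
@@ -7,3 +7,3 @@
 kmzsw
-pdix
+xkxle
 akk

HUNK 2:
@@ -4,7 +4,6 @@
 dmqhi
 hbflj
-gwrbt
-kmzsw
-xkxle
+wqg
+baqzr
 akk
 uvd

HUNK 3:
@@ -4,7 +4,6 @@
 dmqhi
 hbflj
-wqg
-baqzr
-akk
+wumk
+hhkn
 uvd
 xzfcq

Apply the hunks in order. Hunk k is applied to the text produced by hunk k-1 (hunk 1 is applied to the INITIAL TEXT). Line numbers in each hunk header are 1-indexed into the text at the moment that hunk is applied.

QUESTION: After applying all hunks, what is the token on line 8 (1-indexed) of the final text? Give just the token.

Answer: uvd

Derivation:
Hunk 1: at line 7 remove [pdix] add [xkxle] -> 12 lines: blfz abtt npgk dmqhi hbflj gwrbt kmzsw xkxle akk uvd xzfcq cyvh
Hunk 2: at line 4 remove [gwrbt,kmzsw,xkxle] add [wqg,baqzr] -> 11 lines: blfz abtt npgk dmqhi hbflj wqg baqzr akk uvd xzfcq cyvh
Hunk 3: at line 4 remove [wqg,baqzr,akk] add [wumk,hhkn] -> 10 lines: blfz abtt npgk dmqhi hbflj wumk hhkn uvd xzfcq cyvh
Final line 8: uvd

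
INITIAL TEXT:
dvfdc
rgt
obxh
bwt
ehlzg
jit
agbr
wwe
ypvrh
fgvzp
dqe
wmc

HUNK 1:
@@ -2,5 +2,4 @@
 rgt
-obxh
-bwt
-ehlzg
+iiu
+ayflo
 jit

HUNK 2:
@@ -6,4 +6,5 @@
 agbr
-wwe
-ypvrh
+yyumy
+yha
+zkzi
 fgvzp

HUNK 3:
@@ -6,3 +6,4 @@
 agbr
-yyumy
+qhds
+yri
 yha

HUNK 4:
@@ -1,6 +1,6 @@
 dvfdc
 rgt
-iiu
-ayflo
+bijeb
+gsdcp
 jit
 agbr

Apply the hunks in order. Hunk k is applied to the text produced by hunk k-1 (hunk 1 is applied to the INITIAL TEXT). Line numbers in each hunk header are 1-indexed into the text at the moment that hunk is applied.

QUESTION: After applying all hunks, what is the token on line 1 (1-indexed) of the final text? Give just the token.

Hunk 1: at line 2 remove [obxh,bwt,ehlzg] add [iiu,ayflo] -> 11 lines: dvfdc rgt iiu ayflo jit agbr wwe ypvrh fgvzp dqe wmc
Hunk 2: at line 6 remove [wwe,ypvrh] add [yyumy,yha,zkzi] -> 12 lines: dvfdc rgt iiu ayflo jit agbr yyumy yha zkzi fgvzp dqe wmc
Hunk 3: at line 6 remove [yyumy] add [qhds,yri] -> 13 lines: dvfdc rgt iiu ayflo jit agbr qhds yri yha zkzi fgvzp dqe wmc
Hunk 4: at line 1 remove [iiu,ayflo] add [bijeb,gsdcp] -> 13 lines: dvfdc rgt bijeb gsdcp jit agbr qhds yri yha zkzi fgvzp dqe wmc
Final line 1: dvfdc

Answer: dvfdc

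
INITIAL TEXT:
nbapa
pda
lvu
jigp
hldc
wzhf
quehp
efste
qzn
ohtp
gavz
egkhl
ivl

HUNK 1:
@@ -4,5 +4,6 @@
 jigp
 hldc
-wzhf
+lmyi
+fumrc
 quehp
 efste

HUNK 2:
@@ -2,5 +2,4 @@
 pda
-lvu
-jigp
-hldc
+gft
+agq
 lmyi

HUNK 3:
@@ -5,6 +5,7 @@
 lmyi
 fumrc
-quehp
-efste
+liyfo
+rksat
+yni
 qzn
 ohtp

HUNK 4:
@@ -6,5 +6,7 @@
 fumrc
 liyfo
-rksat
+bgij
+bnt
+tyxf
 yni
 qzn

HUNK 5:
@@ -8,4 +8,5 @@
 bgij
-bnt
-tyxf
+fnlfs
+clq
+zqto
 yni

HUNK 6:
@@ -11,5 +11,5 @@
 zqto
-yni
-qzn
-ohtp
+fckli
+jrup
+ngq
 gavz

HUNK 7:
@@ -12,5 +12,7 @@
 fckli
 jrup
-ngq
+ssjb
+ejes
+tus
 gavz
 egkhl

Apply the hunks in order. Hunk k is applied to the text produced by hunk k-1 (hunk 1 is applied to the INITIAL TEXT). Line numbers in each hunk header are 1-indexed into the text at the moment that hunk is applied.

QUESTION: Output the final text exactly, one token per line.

Answer: nbapa
pda
gft
agq
lmyi
fumrc
liyfo
bgij
fnlfs
clq
zqto
fckli
jrup
ssjb
ejes
tus
gavz
egkhl
ivl

Derivation:
Hunk 1: at line 4 remove [wzhf] add [lmyi,fumrc] -> 14 lines: nbapa pda lvu jigp hldc lmyi fumrc quehp efste qzn ohtp gavz egkhl ivl
Hunk 2: at line 2 remove [lvu,jigp,hldc] add [gft,agq] -> 13 lines: nbapa pda gft agq lmyi fumrc quehp efste qzn ohtp gavz egkhl ivl
Hunk 3: at line 5 remove [quehp,efste] add [liyfo,rksat,yni] -> 14 lines: nbapa pda gft agq lmyi fumrc liyfo rksat yni qzn ohtp gavz egkhl ivl
Hunk 4: at line 6 remove [rksat] add [bgij,bnt,tyxf] -> 16 lines: nbapa pda gft agq lmyi fumrc liyfo bgij bnt tyxf yni qzn ohtp gavz egkhl ivl
Hunk 5: at line 8 remove [bnt,tyxf] add [fnlfs,clq,zqto] -> 17 lines: nbapa pda gft agq lmyi fumrc liyfo bgij fnlfs clq zqto yni qzn ohtp gavz egkhl ivl
Hunk 6: at line 11 remove [yni,qzn,ohtp] add [fckli,jrup,ngq] -> 17 lines: nbapa pda gft agq lmyi fumrc liyfo bgij fnlfs clq zqto fckli jrup ngq gavz egkhl ivl
Hunk 7: at line 12 remove [ngq] add [ssjb,ejes,tus] -> 19 lines: nbapa pda gft agq lmyi fumrc liyfo bgij fnlfs clq zqto fckli jrup ssjb ejes tus gavz egkhl ivl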